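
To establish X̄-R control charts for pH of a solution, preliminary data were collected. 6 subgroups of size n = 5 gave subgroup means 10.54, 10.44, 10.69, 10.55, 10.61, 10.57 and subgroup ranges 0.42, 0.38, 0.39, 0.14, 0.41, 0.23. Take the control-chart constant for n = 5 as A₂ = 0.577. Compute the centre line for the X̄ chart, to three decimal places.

10.567

X̄̄ = (10.54 + 10.44 + 10.69 + 10.55 + 10.61 + 10.57) / 6 = 63.4000 / 6 = 10.5667
CL = X̄̄ = 10.5667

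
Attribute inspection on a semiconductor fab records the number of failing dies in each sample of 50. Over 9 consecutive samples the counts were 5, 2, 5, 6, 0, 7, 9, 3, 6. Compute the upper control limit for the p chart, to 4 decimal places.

p̄ = Σdᵢ / (k·n) = 43 / (9 × 50) = 0.09556
UCL = p̄ + 3·√(p̄(1−p̄)/n) = 0.09556 + 3 × √(0.09556×0.90444/50) = 0.09556 + 3 × 0.04158 = 0.22028

0.2203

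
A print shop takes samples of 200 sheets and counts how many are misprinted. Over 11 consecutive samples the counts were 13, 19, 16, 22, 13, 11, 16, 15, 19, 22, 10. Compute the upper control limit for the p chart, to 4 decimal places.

0.1375

p̄ = Σdᵢ / (k·n) = 176 / (11 × 200) = 0.08000
UCL = p̄ + 3·√(p̄(1−p̄)/n) = 0.08000 + 3 × √(0.08000×0.92000/200) = 0.08000 + 3 × 0.01918 = 0.13755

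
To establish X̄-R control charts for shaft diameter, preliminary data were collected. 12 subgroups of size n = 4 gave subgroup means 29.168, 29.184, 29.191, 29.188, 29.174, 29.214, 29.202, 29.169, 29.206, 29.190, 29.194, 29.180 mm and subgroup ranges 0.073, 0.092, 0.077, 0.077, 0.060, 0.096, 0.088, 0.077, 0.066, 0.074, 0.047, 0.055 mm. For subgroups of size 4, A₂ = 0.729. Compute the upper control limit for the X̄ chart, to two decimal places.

X̄̄ = (29.168 + 29.184 + 29.191 + 29.188 + 29.174 + 29.214 + 29.202 + 29.169 + 29.206 + 29.190 + 29.194 + 29.180) / 12 = 350.2600 / 12 = 29.1883
R̄ = (0.073 + 0.092 + 0.077 + 0.077 + 0.060 + 0.096 + 0.088 + 0.077 + 0.066 + 0.074 + 0.047 + 0.055) / 12 = 0.8820 / 12 = 0.0735
UCL = X̄̄ + A₂·R̄ = 29.1883 + 0.729 × 0.0735 = 29.2419

29.24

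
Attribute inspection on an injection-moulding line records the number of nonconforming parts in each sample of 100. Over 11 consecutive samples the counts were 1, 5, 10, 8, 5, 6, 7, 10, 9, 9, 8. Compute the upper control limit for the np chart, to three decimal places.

p̄ = Σdᵢ / (k·n) = 78 / (11 × 100) = 0.07091
UCL = np̄ + 3·√(np̄(1−p̄)) = 7.0909 + 3 × √(7.0909×0.92909) = 7.0909 + 3 × 2.5667 = 14.7911

14.791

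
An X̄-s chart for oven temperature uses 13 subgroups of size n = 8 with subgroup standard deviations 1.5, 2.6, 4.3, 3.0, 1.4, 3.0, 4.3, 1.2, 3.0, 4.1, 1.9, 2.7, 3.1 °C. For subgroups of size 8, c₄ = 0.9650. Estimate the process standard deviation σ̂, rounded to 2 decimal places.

s̄ = (1.5 + 2.6 + 4.3 + 3.0 + 1.4 + 3.0 + 4.3 + 1.2 + 3.0 + 4.1 + 1.9 + 2.7 + 3.1) / 13 = 2.7769
σ̂ = s̄ / c₄ = 2.7769 / 0.9650 = 2.8776

2.88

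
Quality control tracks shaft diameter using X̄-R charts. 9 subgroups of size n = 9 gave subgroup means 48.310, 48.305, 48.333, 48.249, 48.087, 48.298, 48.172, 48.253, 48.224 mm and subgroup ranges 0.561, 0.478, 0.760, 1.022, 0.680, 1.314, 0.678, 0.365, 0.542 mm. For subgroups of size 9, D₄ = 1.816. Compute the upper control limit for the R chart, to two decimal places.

1.29

R̄ = (0.561 + 0.478 + 0.760 + 1.022 + 0.680 + 1.314 + 0.678 + 0.365 + 0.542) / 9 = 6.4000 / 9 = 0.7111
UCL_R = D₄·R̄ = 1.816 × 0.7111 = 1.2914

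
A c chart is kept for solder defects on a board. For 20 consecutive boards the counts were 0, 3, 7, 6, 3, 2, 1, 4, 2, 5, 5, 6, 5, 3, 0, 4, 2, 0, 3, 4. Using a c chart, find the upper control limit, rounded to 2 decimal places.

8.66

c̄ = (0 + 3 + 7 + 6 + 3 + 2 + 1 + 4 + 2 + 5 + 5 + 6 + 5 + 3 + 0 + 4 + 2 + 0 + 3 + 4) / 20 = 65 / 20 = 3.2500
UCL = c̄ + 3√c̄ = 3.2500 + 3 × √3.2500 = 3.2500 + 3 × 1.8028 = 8.6583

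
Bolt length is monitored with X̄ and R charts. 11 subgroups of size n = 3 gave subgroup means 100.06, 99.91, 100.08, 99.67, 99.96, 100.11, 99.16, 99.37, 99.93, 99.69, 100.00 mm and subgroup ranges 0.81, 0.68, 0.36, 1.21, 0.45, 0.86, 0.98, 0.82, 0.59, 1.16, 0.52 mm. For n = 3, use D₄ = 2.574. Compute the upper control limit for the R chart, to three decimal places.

1.975

R̄ = (0.81 + 0.68 + 0.36 + 1.21 + 0.45 + 0.86 + 0.98 + 0.82 + 0.59 + 1.16 + 0.52) / 11 = 8.4400 / 11 = 0.7673
UCL_R = D₄·R̄ = 2.574 × 0.7673 = 1.9750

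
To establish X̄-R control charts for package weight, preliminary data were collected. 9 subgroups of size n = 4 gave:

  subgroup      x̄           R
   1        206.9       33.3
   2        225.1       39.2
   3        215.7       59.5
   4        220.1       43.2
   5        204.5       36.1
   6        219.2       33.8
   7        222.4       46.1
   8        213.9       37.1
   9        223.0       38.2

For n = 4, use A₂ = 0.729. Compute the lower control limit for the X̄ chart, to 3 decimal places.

X̄̄ = (206.9 + 225.1 + 215.7 + 220.1 + 204.5 + 219.2 + 222.4 + 213.9 + 223.0) / 9 = 1950.8000 / 9 = 216.7556
R̄ = (33.3 + 39.2 + 59.5 + 43.2 + 36.1 + 33.8 + 46.1 + 37.1 + 38.2) / 9 = 366.5000 / 9 = 40.7222
LCL = X̄̄ − A₂·R̄ = 216.7556 − 0.729 × 40.7222 = 187.0691

187.069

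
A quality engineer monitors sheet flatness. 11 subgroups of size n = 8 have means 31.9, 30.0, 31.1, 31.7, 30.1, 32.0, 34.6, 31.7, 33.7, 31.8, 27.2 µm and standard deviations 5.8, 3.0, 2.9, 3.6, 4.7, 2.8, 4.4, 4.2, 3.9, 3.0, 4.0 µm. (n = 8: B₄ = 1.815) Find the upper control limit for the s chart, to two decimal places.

s̄ = (5.8 + 3.0 + 2.9 + 3.6 + 4.7 + 2.8 + 4.4 + 4.2 + 3.9 + 3.0 + 4.0) / 11 = 3.8455
UCL_s = B₄·s̄ = 1.815 × 3.8455 = 6.9795

6.98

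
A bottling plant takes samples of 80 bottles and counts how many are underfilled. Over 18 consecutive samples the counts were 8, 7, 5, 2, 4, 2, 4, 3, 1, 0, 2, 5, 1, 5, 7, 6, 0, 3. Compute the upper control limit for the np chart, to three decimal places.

p̄ = Σdᵢ / (k·n) = 65 / (18 × 80) = 0.04514
UCL = np̄ + 3·√(np̄(1−p̄)) = 3.6111 + 3 × √(3.6111×0.95486) = 3.6111 + 3 × 1.8569 = 9.1818

9.182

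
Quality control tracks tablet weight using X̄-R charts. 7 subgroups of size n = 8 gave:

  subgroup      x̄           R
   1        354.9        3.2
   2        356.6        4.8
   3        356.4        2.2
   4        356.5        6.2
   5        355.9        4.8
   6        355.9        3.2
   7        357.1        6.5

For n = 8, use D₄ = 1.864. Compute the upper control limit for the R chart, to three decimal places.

8.228

R̄ = (3.2 + 4.8 + 2.2 + 6.2 + 4.8 + 3.2 + 6.5) / 7 = 30.9000 / 7 = 4.4143
UCL_R = D₄·R̄ = 1.864 × 4.4143 = 8.2282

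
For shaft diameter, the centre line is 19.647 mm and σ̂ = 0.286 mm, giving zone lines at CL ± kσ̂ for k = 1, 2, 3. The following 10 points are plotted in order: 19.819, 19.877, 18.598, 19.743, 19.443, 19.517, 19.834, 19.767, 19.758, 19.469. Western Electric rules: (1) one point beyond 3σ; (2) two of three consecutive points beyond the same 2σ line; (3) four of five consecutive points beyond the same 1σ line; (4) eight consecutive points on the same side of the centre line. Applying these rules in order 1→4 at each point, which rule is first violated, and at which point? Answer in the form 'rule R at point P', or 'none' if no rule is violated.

Zone of each point (C = within 1σ̂, B = 1σ̂–2σ̂, A = 2σ̂–3σ̂, * = beyond 3σ̂; sign = side of CL): 1:+C, 2:+C, 3:-*, 4:+C, 5:-C, 6:-C, 7:+C, 8:+C, 9:+C, 10:-C
Rule 1 (one point beyond the 3σ limits) is satisfied at point 3.

rule 1 at point 3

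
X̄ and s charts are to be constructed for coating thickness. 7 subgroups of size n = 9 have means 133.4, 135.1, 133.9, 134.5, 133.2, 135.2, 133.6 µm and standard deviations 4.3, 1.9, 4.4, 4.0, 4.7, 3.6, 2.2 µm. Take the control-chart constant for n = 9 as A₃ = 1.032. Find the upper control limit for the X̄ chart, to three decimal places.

137.829

X̄̄ = (133.4 + 135.1 + 133.9 + 134.5 + 133.2 + 135.2 + 133.6) / 7 = 134.1286
s̄ = (4.3 + 1.9 + 4.4 + 4.0 + 4.7 + 3.6 + 2.2) / 7 = 3.5857
UCL = X̄̄ + A₃·s̄ = 134.1286 + 1.032 × 3.5857 = 137.8290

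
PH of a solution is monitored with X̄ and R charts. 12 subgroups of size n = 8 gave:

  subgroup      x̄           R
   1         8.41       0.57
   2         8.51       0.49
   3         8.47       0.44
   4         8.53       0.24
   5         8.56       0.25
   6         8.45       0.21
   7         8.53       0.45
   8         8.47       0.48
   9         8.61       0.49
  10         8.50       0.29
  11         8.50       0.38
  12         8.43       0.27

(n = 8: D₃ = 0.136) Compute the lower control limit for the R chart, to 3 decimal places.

R̄ = (0.57 + 0.49 + 0.44 + 0.24 + 0.25 + 0.21 + 0.45 + 0.48 + 0.49 + 0.29 + 0.38 + 0.27) / 12 = 4.5600 / 12 = 0.3800
LCL_R = D₃·R̄ = 0.136 × 0.3800 = 0.0517

0.052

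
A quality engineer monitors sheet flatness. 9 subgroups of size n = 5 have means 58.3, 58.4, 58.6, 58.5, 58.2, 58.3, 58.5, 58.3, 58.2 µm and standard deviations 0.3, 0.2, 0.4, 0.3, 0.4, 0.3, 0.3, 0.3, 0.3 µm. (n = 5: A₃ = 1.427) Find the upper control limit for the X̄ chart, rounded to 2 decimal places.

58.81

X̄̄ = (58.3 + 58.4 + 58.6 + 58.5 + 58.2 + 58.3 + 58.5 + 58.3 + 58.2) / 9 = 58.3667
s̄ = (0.3 + 0.2 + 0.4 + 0.3 + 0.4 + 0.3 + 0.3 + 0.3 + 0.3) / 9 = 0.3111
UCL = X̄̄ + A₃·s̄ = 58.3667 + 1.427 × 0.3111 = 58.8106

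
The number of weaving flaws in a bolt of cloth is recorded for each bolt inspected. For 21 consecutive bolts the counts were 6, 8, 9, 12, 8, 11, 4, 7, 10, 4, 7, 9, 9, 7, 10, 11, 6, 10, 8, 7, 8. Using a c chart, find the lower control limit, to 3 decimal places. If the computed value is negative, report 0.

0.000

c̄ = (6 + 8 + 9 + 12 + 8 + 11 + 4 + 7 + 10 + 4 + 7 + 9 + 9 + 7 + 10 + 11 + 6 + 10 + 8 + 7 + 8) / 21 = 171 / 21 = 8.1429
LCL = c̄ − 3√c̄ = 8.1429 − 3 × 2.8536 = -0.4179 → 0 (cannot be negative)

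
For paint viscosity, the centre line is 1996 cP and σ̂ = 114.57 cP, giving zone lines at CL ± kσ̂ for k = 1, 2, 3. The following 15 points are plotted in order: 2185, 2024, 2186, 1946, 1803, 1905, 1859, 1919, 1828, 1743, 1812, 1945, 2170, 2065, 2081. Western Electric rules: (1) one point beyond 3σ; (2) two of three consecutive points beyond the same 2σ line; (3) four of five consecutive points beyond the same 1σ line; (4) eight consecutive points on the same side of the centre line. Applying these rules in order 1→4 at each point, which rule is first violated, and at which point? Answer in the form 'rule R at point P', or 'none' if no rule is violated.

Zone of each point (C = within 1σ̂, B = 1σ̂–2σ̂, A = 2σ̂–3σ̂, * = beyond 3σ̂; sign = side of CL): 1:+B, 2:+C, 3:+B, 4:-C, 5:-B, 6:-C, 7:-B, 8:-C, 9:-B, 10:-A, 11:-B, 12:-C, 13:+B, 14:+C, 15:+C
Rule 3 (four of five consecutive points beyond the same 1σ limit) is satisfied at point 11.

rule 3 at point 11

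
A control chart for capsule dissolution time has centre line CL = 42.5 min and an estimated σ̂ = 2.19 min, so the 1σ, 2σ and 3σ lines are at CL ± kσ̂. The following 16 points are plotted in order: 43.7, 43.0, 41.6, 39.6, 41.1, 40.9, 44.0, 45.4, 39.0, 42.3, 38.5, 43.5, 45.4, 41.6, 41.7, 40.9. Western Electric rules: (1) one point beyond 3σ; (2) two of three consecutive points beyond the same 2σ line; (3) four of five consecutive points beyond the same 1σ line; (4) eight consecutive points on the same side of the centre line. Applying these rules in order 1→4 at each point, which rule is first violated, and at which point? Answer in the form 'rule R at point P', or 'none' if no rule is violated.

none

Zone of each point (C = within 1σ̂, B = 1σ̂–2σ̂, A = 2σ̂–3σ̂, * = beyond 3σ̂; sign = side of CL): 1:+C, 2:+C, 3:-C, 4:-B, 5:-C, 6:-C, 7:+C, 8:+B, 9:-B, 10:-C, 11:-B, 12:+C, 13:+B, 14:-C, 15:-C, 16:-C
No rule fires across all 16 points.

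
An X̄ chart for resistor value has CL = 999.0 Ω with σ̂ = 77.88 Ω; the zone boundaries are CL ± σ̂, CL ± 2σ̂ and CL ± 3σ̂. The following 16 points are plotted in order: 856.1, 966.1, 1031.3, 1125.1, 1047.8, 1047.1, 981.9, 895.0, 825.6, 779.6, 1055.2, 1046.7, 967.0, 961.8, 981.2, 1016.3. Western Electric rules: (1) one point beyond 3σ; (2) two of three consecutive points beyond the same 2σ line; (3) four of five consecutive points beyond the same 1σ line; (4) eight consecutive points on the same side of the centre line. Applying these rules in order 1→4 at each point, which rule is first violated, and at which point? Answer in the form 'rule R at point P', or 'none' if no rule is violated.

Zone of each point (C = within 1σ̂, B = 1σ̂–2σ̂, A = 2σ̂–3σ̂, * = beyond 3σ̂; sign = side of CL): 1:-B, 2:-C, 3:+C, 4:+B, 5:+C, 6:+C, 7:-C, 8:-B, 9:-A, 10:-A, 11:+C, 12:+C, 13:-C, 14:-C, 15:-C, 16:+C
Rule 2 (two of three consecutive points beyond the same 2σ limit) is satisfied at point 10.

rule 2 at point 10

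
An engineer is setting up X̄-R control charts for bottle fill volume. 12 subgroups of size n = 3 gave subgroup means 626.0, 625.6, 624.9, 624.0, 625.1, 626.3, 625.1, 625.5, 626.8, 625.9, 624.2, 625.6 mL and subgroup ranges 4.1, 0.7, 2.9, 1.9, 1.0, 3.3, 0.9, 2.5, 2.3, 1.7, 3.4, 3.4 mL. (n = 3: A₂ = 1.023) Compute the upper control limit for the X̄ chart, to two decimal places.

X̄̄ = (626.0 + 625.6 + 624.9 + 624.0 + 625.1 + 626.3 + 625.1 + 625.5 + 626.8 + 625.9 + 624.2 + 625.6) / 12 = 7505.0000 / 12 = 625.4167
R̄ = (4.1 + 0.7 + 2.9 + 1.9 + 1.0 + 3.3 + 0.9 + 2.5 + 2.3 + 1.7 + 3.4 + 3.4) / 12 = 28.1000 / 12 = 2.3417
UCL = X̄̄ + A₂·R̄ = 625.4167 + 1.023 × 2.3417 = 627.8122

627.81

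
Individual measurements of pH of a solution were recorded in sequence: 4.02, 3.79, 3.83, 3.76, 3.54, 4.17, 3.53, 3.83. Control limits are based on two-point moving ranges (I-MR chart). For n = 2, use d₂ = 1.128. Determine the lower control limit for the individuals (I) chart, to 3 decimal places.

X̄ = (4.02 + 3.79 + 3.83 + 3.76 + 3.54 + 4.17 + 3.53 + 3.83) / 8 = 3.8087
Moving ranges: 0.23, 0.04, 0.07, 0.22, 0.63, 0.64, 0.30; M̄R̄ = 2.1300 / 7 = 0.3043
LCL = X̄ − 3·M̄R̄/d₂ = 3.8087 − 3 × 0.3043 / 1.128 = 2.9995

2.999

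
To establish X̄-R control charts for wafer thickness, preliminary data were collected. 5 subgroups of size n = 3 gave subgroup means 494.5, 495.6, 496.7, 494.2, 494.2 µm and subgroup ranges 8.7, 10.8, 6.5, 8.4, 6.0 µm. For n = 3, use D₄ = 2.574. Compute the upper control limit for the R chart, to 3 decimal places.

20.798

R̄ = (8.7 + 10.8 + 6.5 + 8.4 + 6.0) / 5 = 40.4000 / 5 = 8.0800
UCL_R = D₄·R̄ = 2.574 × 8.0800 = 20.7979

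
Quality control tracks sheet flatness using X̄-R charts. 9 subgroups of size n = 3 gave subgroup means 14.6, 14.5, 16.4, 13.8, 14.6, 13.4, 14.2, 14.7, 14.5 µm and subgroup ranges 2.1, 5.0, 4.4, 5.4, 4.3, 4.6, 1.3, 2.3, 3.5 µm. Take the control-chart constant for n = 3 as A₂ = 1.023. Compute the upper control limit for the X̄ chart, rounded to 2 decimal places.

18.26

X̄̄ = (14.6 + 14.5 + 16.4 + 13.8 + 14.6 + 13.4 + 14.2 + 14.7 + 14.5) / 9 = 130.7000 / 9 = 14.5222
R̄ = (2.1 + 5.0 + 4.4 + 5.4 + 4.3 + 4.6 + 1.3 + 2.3 + 3.5) / 9 = 32.9000 / 9 = 3.6556
UCL = X̄̄ + A₂·R̄ = 14.5222 + 1.023 × 3.6556 = 18.2619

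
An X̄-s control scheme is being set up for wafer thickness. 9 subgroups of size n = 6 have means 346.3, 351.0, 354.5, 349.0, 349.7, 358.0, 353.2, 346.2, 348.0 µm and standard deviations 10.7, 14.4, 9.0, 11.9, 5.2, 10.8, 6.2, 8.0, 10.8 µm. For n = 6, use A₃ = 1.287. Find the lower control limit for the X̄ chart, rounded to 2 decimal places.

338.21

X̄̄ = (346.3 + 351.0 + 354.5 + 349.0 + 349.7 + 358.0 + 353.2 + 346.2 + 348.0) / 9 = 350.6556
s̄ = (10.7 + 14.4 + 9.0 + 11.9 + 5.2 + 10.8 + 6.2 + 8.0 + 10.8) / 9 = 9.6667
LCL = X̄̄ − A₃·s̄ = 350.6556 − 1.287 × 9.6667 = 338.2146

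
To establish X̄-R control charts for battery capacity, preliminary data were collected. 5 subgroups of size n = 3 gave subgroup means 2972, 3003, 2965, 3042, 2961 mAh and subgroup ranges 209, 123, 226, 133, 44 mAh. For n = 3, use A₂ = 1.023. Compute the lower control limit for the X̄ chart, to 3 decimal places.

2838.219

X̄̄ = (2972 + 3003 + 2965 + 3042 + 2961) / 5 = 14943.0000 / 5 = 2988.6000
R̄ = (209 + 123 + 226 + 133 + 44) / 5 = 735.0000 / 5 = 147.0000
LCL = X̄̄ − A₂·R̄ = 2988.6000 − 1.023 × 147.0000 = 2838.2190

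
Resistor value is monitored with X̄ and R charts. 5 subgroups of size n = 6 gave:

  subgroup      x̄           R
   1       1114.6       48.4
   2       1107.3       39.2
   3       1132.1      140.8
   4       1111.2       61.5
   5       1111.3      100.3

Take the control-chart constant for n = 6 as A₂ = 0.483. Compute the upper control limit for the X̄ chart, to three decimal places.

1152.993

X̄̄ = (1114.6 + 1107.3 + 1132.1 + 1111.2 + 1111.3) / 5 = 5576.5000 / 5 = 1115.3000
R̄ = (48.4 + 39.2 + 140.8 + 61.5 + 100.3) / 5 = 390.2000 / 5 = 78.0400
UCL = X̄̄ + A₂·R̄ = 1115.3000 + 0.483 × 78.0400 = 1152.9933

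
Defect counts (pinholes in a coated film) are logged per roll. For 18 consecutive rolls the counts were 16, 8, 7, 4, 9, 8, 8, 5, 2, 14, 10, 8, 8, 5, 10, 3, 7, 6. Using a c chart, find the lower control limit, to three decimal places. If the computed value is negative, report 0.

c̄ = (16 + 8 + 7 + 4 + 9 + 8 + 8 + 5 + 2 + 14 + 10 + 8 + 8 + 5 + 10 + 3 + 7 + 6) / 18 = 138 / 18 = 7.6667
LCL = c̄ − 3√c̄ = 7.6667 − 3 × 2.7689 = -0.6400 → 0 (cannot be negative)

0.000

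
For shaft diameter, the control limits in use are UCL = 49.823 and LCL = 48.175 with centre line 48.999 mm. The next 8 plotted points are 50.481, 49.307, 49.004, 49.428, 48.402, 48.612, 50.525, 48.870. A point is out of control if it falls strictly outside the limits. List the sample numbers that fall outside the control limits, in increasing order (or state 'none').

Compare each point to [48.175, 49.823]: sample 1 = 50.481 > UCL; sample 7 = 50.525 > UCL.

1, 7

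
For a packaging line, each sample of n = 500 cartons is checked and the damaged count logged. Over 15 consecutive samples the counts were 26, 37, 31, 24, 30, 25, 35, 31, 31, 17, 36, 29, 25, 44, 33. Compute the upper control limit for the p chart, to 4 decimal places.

0.0925

p̄ = Σdᵢ / (k·n) = 454 / (15 × 500) = 0.06053
UCL = p̄ + 3·√(p̄(1−p̄)/n) = 0.06053 + 3 × √(0.06053×0.93947/500) = 0.06053 + 3 × 0.01066 = 0.09253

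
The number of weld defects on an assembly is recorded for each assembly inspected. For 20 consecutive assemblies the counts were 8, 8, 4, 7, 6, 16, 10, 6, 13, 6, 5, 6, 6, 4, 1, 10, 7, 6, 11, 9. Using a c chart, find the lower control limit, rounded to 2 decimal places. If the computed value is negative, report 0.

0.00

c̄ = (8 + 8 + 4 + 7 + 6 + 16 + 10 + 6 + 13 + 6 + 5 + 6 + 6 + 4 + 1 + 10 + 7 + 6 + 11 + 9) / 20 = 149 / 20 = 7.4500
LCL = c̄ − 3√c̄ = 7.4500 − 3 × 2.7295 = -0.7384 → 0 (cannot be negative)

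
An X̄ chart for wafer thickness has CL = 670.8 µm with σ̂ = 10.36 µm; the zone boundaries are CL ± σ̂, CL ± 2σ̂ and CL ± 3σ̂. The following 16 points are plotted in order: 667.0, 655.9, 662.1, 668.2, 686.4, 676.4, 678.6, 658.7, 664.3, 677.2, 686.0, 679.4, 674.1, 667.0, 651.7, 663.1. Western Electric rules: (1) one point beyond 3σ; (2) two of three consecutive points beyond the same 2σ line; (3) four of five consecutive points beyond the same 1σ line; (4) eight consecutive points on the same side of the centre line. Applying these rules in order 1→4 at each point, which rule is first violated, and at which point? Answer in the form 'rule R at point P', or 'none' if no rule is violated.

Zone of each point (C = within 1σ̂, B = 1σ̂–2σ̂, A = 2σ̂–3σ̂, * = beyond 3σ̂; sign = side of CL): 1:-C, 2:-B, 3:-C, 4:-C, 5:+B, 6:+C, 7:+C, 8:-B, 9:-C, 10:+C, 11:+B, 12:+C, 13:+C, 14:-C, 15:-B, 16:-C
No rule fires across all 16 points.

none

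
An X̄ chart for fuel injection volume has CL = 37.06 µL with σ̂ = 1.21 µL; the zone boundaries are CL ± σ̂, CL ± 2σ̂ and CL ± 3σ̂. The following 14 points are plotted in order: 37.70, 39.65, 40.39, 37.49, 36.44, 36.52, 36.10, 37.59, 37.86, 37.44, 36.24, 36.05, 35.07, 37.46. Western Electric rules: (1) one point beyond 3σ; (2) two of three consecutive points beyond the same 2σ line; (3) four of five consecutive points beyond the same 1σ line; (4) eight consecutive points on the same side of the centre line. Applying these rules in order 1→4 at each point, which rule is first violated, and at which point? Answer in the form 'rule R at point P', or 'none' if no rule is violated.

Zone of each point (C = within 1σ̂, B = 1σ̂–2σ̂, A = 2σ̂–3σ̂, * = beyond 3σ̂; sign = side of CL): 1:+C, 2:+A, 3:+A, 4:+C, 5:-C, 6:-C, 7:-C, 8:+C, 9:+C, 10:+C, 11:-C, 12:-C, 13:-B, 14:+C
Rule 2 (two of three consecutive points beyond the same 2σ limit) is satisfied at point 3.

rule 2 at point 3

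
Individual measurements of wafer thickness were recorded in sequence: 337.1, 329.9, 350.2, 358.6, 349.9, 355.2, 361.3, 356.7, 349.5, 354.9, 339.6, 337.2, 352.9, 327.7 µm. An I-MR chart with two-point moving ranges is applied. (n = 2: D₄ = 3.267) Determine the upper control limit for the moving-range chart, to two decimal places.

33.12

Moving ranges: 7.2, 20.3, 8.4, 8.7, 5.3, 6.1, 4.6, 7.2, 5.4, 15.3, 2.4, 15.7, 25.2; M̄R̄ = 131.8000 / 13 = 10.1385
UCL_MR = D₄·M̄R̄ = 3.267 × 10.1385 = 33.1224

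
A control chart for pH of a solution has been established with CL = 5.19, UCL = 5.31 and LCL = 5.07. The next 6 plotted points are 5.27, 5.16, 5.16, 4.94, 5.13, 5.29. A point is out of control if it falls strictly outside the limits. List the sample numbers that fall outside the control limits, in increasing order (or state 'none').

Compare each point to [5.07, 5.31]: sample 4 = 4.94 < LCL.

4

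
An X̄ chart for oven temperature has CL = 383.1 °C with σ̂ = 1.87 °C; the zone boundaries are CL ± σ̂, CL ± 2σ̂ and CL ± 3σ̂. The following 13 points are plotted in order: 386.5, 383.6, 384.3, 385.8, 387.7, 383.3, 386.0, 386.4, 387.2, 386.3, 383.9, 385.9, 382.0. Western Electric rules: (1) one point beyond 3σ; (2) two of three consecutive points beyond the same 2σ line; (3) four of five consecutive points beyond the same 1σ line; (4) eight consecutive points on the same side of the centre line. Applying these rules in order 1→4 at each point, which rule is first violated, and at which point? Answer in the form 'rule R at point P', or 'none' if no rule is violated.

Zone of each point (C = within 1σ̂, B = 1σ̂–2σ̂, A = 2σ̂–3σ̂, * = beyond 3σ̂; sign = side of CL): 1:+B, 2:+C, 3:+C, 4:+B, 5:+A, 6:+C, 7:+B, 8:+B, 9:+A, 10:+B, 11:+C, 12:+B, 13:-C
Rule 3 (four of five consecutive points beyond the same 1σ limit) is satisfied at point 8.

rule 3 at point 8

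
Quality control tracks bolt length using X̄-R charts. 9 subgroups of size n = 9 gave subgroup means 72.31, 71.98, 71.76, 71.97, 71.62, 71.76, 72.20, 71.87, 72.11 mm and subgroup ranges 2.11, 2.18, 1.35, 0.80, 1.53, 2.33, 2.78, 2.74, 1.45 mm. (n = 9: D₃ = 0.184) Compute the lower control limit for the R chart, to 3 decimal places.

R̄ = (2.11 + 2.18 + 1.35 + 0.80 + 1.53 + 2.33 + 2.78 + 2.74 + 1.45) / 9 = 17.2700 / 9 = 1.9189
LCL_R = D₃·R̄ = 0.184 × 1.9189 = 0.3531

0.353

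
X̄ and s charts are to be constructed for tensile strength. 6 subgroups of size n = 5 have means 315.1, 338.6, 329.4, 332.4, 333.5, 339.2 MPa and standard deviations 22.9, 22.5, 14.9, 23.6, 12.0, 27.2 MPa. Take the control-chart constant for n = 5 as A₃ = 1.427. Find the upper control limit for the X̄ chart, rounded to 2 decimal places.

X̄̄ = (315.1 + 338.6 + 329.4 + 332.4 + 333.5 + 339.2) / 6 = 331.3667
s̄ = (22.9 + 22.5 + 14.9 + 23.6 + 12.0 + 27.2) / 6 = 20.5167
UCL = X̄̄ + A₃·s̄ = 331.3667 + 1.427 × 20.5167 = 360.6440

360.64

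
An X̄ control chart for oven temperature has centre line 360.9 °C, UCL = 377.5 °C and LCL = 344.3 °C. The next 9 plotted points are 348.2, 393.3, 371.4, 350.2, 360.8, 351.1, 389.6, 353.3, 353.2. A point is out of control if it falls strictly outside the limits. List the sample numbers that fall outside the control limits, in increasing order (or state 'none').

Compare each point to [344.3, 377.5]: sample 2 = 393.3 > UCL; sample 7 = 389.6 > UCL.

2, 7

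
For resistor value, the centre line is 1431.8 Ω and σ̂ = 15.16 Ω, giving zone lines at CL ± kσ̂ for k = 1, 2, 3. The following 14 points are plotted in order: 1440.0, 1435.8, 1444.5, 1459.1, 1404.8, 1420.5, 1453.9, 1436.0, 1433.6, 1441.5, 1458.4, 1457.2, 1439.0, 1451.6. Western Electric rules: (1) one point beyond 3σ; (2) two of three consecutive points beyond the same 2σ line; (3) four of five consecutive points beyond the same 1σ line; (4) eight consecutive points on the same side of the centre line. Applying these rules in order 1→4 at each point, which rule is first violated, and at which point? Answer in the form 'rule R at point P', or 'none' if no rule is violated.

Zone of each point (C = within 1σ̂, B = 1σ̂–2σ̂, A = 2σ̂–3σ̂, * = beyond 3σ̂; sign = side of CL): 1:+C, 2:+C, 3:+C, 4:+B, 5:-B, 6:-C, 7:+B, 8:+C, 9:+C, 10:+C, 11:+B, 12:+B, 13:+C, 14:+B
Rule 4 (eight consecutive points on the same side of the centre line) is satisfied at point 14.

rule 4 at point 14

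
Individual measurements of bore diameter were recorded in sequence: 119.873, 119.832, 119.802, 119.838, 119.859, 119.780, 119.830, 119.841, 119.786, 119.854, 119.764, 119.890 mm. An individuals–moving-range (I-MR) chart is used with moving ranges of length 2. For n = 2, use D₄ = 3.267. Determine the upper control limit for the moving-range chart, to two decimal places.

0.18

Moving ranges: 0.041, 0.030, 0.036, 0.021, 0.079, 0.050, 0.011, 0.055, 0.068, 0.090, 0.126; M̄R̄ = 0.6070 / 11 = 0.0552
UCL_MR = D₄·M̄R̄ = 3.267 × 0.0552 = 0.1803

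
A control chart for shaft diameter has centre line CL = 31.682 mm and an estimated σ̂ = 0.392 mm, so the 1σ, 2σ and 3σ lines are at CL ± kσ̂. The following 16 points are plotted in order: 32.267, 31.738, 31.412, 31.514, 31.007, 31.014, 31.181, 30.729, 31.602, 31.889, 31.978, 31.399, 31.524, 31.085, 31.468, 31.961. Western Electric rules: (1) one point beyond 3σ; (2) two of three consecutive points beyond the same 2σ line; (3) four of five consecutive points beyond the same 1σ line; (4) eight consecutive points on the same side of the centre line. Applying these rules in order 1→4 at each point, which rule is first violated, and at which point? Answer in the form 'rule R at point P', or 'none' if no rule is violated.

Zone of each point (C = within 1σ̂, B = 1σ̂–2σ̂, A = 2σ̂–3σ̂, * = beyond 3σ̂; sign = side of CL): 1:+B, 2:+C, 3:-C, 4:-C, 5:-B, 6:-B, 7:-B, 8:-A, 9:-C, 10:+C, 11:+C, 12:-C, 13:-C, 14:-B, 15:-C, 16:+C
Rule 3 (four of five consecutive points beyond the same 1σ limit) is satisfied at point 8.

rule 3 at point 8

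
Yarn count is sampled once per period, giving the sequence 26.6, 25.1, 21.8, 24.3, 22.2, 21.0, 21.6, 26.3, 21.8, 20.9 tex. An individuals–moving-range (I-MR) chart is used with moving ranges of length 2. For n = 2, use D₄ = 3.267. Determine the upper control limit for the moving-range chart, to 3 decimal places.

Moving ranges: 1.5, 3.3, 2.5, 2.1, 1.2, 0.6, 4.7, 4.5, 0.9; M̄R̄ = 21.3000 / 9 = 2.3667
UCL_MR = D₄·M̄R̄ = 3.267 × 2.3667 = 7.7319

7.732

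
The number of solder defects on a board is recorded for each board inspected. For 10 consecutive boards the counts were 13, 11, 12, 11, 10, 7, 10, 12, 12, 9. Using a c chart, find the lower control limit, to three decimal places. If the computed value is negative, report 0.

c̄ = (13 + 11 + 12 + 11 + 10 + 7 + 10 + 12 + 12 + 9) / 10 = 107 / 10 = 10.7000
LCL = c̄ − 3√c̄ = 10.7000 − 3 × 3.2711 = 0.8867

0.887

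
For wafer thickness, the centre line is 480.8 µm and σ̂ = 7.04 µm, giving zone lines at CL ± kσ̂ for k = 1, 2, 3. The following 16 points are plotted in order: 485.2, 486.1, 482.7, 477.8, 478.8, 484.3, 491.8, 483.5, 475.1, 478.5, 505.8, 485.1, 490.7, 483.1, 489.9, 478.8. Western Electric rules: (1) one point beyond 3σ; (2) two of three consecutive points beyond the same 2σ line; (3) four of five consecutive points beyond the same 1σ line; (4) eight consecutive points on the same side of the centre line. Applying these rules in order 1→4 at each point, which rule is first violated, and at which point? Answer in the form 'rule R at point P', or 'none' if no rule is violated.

Zone of each point (C = within 1σ̂, B = 1σ̂–2σ̂, A = 2σ̂–3σ̂, * = beyond 3σ̂; sign = side of CL): 1:+C, 2:+C, 3:+C, 4:-C, 5:-C, 6:+C, 7:+B, 8:+C, 9:-C, 10:-C, 11:+*, 12:+C, 13:+B, 14:+C, 15:+B, 16:-C
Rule 1 (one point beyond the 3σ limits) is satisfied at point 11.

rule 1 at point 11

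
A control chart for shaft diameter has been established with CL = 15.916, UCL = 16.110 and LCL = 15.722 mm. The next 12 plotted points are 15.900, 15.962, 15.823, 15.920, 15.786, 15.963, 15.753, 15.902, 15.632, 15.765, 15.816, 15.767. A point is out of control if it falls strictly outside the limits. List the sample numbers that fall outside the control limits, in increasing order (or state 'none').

Compare each point to [15.722, 16.110]: sample 9 = 15.632 < LCL.

9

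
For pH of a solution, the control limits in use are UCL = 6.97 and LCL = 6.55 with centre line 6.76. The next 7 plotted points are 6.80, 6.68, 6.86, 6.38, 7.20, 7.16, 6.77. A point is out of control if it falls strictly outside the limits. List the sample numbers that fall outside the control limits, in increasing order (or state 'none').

4, 5, 6

Compare each point to [6.55, 6.97]: sample 4 = 6.38 < LCL; sample 5 = 7.20 > UCL; sample 6 = 7.16 > UCL.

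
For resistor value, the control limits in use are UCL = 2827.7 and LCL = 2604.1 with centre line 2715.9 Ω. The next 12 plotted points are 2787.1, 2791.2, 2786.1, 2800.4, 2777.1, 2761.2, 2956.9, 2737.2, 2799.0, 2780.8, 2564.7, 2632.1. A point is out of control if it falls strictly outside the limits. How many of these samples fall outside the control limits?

2

Compare each point to [2604.1, 2827.7]: sample 7 = 2956.9 > UCL; sample 11 = 2564.7 < LCL.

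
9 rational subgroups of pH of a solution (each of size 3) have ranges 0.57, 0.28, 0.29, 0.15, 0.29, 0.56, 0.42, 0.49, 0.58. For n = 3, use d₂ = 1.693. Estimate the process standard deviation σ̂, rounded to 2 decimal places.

R̄ = (0.57 + 0.28 + 0.29 + 0.15 + 0.29 + 0.56 + 0.42 + 0.49 + 0.58) / 9 = 0.4033
σ̂ = R̄ / d₂ = 0.4033 / 1.693 = 0.2382

0.24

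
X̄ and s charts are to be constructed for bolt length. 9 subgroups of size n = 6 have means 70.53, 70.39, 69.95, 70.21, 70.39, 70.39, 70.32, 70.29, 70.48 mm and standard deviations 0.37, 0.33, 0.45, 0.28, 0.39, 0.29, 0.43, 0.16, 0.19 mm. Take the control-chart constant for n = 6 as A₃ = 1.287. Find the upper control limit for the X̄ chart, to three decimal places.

X̄̄ = (70.53 + 70.39 + 69.95 + 70.21 + 70.39 + 70.39 + 70.32 + 70.29 + 70.48) / 9 = 70.3278
s̄ = (0.37 + 0.33 + 0.45 + 0.28 + 0.39 + 0.29 + 0.43 + 0.16 + 0.19) / 9 = 0.3211
UCL = X̄̄ + A₃·s̄ = 70.3278 + 1.287 × 0.3211 = 70.7410

70.741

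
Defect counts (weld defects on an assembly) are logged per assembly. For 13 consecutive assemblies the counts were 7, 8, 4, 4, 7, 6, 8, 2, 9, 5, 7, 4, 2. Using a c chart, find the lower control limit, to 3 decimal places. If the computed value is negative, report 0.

c̄ = (7 + 8 + 4 + 4 + 7 + 6 + 8 + 2 + 9 + 5 + 7 + 4 + 2) / 13 = 73 / 13 = 5.6154
LCL = c̄ − 3√c̄ = 5.6154 − 3 × 2.3697 = -1.4937 → 0 (cannot be negative)

0.000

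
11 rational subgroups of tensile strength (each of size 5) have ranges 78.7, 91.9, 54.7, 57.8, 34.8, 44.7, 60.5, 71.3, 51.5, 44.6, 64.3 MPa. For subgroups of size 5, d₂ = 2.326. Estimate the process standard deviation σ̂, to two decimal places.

25.59

R̄ = (78.7 + 91.9 + 54.7 + 57.8 + 34.8 + 44.7 + 60.5 + 71.3 + 51.5 + 44.6 + 64.3) / 11 = 59.5273
σ̂ = R̄ / d₂ = 59.5273 / 2.326 = 25.5921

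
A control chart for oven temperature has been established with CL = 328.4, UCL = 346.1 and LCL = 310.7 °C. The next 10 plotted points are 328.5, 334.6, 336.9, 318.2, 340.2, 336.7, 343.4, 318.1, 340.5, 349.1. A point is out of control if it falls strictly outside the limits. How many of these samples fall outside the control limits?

Compare each point to [310.7, 346.1]: sample 10 = 349.1 > UCL.

1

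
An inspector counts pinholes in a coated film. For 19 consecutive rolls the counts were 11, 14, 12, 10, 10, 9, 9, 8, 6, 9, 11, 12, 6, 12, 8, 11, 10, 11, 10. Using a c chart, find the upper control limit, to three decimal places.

c̄ = (11 + 14 + 12 + 10 + 10 + 9 + 9 + 8 + 6 + 9 + 11 + 12 + 6 + 12 + 8 + 11 + 10 + 11 + 10) / 19 = 189 / 19 = 9.9474
UCL = c̄ + 3√c̄ = 9.9474 + 3 × √9.9474 = 9.9474 + 3 × 3.1539 = 19.4092

19.409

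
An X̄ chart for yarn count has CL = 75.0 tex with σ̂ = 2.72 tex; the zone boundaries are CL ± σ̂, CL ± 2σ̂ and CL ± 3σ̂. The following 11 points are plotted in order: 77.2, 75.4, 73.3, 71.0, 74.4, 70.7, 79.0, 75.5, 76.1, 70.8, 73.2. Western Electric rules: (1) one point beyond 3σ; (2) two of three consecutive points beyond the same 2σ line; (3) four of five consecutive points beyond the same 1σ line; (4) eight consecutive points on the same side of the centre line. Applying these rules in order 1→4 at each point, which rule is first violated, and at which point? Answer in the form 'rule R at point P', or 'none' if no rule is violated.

Zone of each point (C = within 1σ̂, B = 1σ̂–2σ̂, A = 2σ̂–3σ̂, * = beyond 3σ̂; sign = side of CL): 1:+C, 2:+C, 3:-C, 4:-B, 5:-C, 6:-B, 7:+B, 8:+C, 9:+C, 10:-B, 11:-C
No rule fires across all 11 points.

none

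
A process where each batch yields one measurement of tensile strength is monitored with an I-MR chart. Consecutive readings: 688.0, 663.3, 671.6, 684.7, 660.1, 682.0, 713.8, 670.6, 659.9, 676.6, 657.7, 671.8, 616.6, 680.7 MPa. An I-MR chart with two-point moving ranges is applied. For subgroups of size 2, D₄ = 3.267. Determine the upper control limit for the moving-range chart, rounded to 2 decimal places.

87.28

Moving ranges: 24.7, 8.3, 13.1, 24.6, 21.9, 31.8, 43.2, 10.7, 16.7, 18.9, 14.1, 55.2, 64.1; M̄R̄ = 347.3000 / 13 = 26.7154
UCL_MR = D₄·M̄R̄ = 3.267 × 26.7154 = 87.2792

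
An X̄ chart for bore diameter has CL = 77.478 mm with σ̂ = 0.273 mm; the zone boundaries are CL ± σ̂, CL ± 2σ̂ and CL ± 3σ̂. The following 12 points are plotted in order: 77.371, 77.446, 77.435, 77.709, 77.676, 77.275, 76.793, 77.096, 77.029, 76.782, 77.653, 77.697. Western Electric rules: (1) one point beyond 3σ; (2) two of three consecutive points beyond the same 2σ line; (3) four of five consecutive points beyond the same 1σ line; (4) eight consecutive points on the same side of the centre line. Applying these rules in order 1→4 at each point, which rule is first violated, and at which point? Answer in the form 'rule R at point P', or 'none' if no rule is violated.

rule 3 at point 10

Zone of each point (C = within 1σ̂, B = 1σ̂–2σ̂, A = 2σ̂–3σ̂, * = beyond 3σ̂; sign = side of CL): 1:-C, 2:-C, 3:-C, 4:+C, 5:+C, 6:-C, 7:-A, 8:-B, 9:-B, 10:-A, 11:+C, 12:+C
Rule 3 (four of five consecutive points beyond the same 1σ limit) is satisfied at point 10.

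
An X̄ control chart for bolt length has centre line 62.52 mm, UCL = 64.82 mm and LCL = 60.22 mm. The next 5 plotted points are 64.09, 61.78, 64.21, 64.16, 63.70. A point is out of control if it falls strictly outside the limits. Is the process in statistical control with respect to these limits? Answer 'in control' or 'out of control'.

All 5 points lie within [60.22, 64.82].

in control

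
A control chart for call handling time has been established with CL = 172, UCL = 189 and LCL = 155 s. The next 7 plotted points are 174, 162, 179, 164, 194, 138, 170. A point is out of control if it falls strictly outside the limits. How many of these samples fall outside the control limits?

Compare each point to [155, 189]: sample 5 = 194 > UCL; sample 6 = 138 < LCL.

2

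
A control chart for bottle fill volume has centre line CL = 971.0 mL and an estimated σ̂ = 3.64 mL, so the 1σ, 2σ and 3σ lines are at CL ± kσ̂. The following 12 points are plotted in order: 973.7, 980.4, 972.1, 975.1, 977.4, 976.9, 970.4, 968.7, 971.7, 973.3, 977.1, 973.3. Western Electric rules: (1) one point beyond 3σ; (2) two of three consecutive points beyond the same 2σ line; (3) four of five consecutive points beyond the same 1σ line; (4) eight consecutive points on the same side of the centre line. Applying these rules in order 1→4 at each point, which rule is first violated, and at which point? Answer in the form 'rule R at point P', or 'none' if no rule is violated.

rule 3 at point 6

Zone of each point (C = within 1σ̂, B = 1σ̂–2σ̂, A = 2σ̂–3σ̂, * = beyond 3σ̂; sign = side of CL): 1:+C, 2:+A, 3:+C, 4:+B, 5:+B, 6:+B, 7:-C, 8:-C, 9:+C, 10:+C, 11:+B, 12:+C
Rule 3 (four of five consecutive points beyond the same 1σ limit) is satisfied at point 6.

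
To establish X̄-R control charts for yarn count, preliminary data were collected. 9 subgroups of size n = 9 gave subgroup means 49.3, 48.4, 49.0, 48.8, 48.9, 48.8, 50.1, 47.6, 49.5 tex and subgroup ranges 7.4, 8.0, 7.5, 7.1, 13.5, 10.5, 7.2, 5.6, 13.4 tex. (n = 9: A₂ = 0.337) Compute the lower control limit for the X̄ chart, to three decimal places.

X̄̄ = (49.3 + 48.4 + 49.0 + 48.8 + 48.9 + 48.8 + 50.1 + 47.6 + 49.5) / 9 = 440.4000 / 9 = 48.9333
R̄ = (7.4 + 8.0 + 7.5 + 7.1 + 13.5 + 10.5 + 7.2 + 5.6 + 13.4) / 9 = 80.2000 / 9 = 8.9111
LCL = X̄̄ − A₂·R̄ = 48.9333 − 0.337 × 8.9111 = 45.9303

45.930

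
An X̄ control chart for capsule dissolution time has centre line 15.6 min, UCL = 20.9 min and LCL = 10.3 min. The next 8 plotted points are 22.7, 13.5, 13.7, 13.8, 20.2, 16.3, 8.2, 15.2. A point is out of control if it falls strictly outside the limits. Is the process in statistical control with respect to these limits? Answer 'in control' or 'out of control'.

out of control

Compare each point to [10.3, 20.9]: sample 1 = 22.7 > UCL; sample 7 = 8.2 < LCL.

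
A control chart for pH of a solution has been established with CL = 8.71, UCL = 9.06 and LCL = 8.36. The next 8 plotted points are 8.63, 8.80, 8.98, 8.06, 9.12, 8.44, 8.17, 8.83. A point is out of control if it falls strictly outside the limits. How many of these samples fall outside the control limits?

Compare each point to [8.36, 9.06]: sample 4 = 8.06 < LCL; sample 5 = 9.12 > UCL; sample 7 = 8.17 < LCL.

3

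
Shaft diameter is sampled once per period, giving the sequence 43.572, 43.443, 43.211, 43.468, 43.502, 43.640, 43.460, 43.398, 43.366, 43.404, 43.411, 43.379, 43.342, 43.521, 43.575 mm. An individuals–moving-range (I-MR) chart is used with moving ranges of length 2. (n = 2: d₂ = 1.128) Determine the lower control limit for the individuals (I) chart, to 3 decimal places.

X̄ = (43.572 + 43.443 + 43.211 + 43.468 + 43.502 + 43.640 + 43.460 + 43.398 + 43.366 + 43.404 + 43.411 + 43.379 + 43.342 + 43.521 + 43.575) / 15 = 43.4461
Moving ranges: 0.129, 0.232, 0.257, 0.034, 0.138, 0.180, 0.062, 0.032, 0.038, 0.007, 0.032, 0.037, 0.179, 0.054; M̄R̄ = 1.4110 / 14 = 0.1008
LCL = X̄ − 3·M̄R̄/d₂ = 43.4461 − 3 × 0.1008 / 1.128 = 43.1781

43.178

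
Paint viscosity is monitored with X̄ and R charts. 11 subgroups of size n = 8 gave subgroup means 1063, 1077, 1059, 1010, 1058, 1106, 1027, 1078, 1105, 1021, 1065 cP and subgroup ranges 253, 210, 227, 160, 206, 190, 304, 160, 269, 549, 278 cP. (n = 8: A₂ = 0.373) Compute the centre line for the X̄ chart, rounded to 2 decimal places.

X̄̄ = (1063 + 1077 + 1059 + 1010 + 1058 + 1106 + 1027 + 1078 + 1105 + 1021 + 1065) / 11 = 11669.0000 / 11 = 1060.8182
CL = X̄̄ = 1060.8182

1060.82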